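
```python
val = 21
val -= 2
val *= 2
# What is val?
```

Answer: 38

Derivation:
Trace (tracking val):
val = 21  # -> val = 21
val -= 2  # -> val = 19
val *= 2  # -> val = 38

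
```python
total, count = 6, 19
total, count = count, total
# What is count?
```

Answer: 6

Derivation:
Trace (tracking count):
total, count = (6, 19)  # -> total = 6, count = 19
total, count = (count, total)  # -> total = 19, count = 6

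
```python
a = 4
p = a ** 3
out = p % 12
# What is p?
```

Answer: 64

Derivation:
Trace (tracking p):
a = 4  # -> a = 4
p = a ** 3  # -> p = 64
out = p % 12  # -> out = 4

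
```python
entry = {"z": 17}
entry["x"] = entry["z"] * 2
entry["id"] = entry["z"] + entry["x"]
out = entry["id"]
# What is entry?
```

Trace (tracking entry):
entry = {'z': 17}  # -> entry = {'z': 17}
entry['x'] = entry['z'] * 2  # -> entry = {'z': 17, 'x': 34}
entry['id'] = entry['z'] + entry['x']  # -> entry = {'z': 17, 'x': 34, 'id': 51}
out = entry['id']  # -> out = 51

Answer: {'z': 17, 'x': 34, 'id': 51}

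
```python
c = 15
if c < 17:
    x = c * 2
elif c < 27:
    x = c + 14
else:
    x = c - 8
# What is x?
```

Trace (tracking x):
c = 15  # -> c = 15
if c < 17:  # condition is True
    x = c * 2  # -> x = 30

Answer: 30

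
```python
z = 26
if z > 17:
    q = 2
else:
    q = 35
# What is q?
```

Trace (tracking q):
z = 26  # -> z = 26
if z > 17:  # condition is True
    q = 2  # -> q = 2

Answer: 2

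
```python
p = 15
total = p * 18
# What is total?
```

Trace (tracking total):
p = 15  # -> p = 15
total = p * 18  # -> total = 270

Answer: 270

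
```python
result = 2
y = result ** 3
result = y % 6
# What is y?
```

Trace (tracking y):
result = 2  # -> result = 2
y = result ** 3  # -> y = 8
result = y % 6  # -> result = 2

Answer: 8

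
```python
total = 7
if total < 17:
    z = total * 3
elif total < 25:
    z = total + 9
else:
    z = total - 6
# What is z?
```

Answer: 21

Derivation:
Trace (tracking z):
total = 7  # -> total = 7
if total < 17:  # condition is True
    z = total * 3  # -> z = 21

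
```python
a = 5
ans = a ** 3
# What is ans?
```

Trace (tracking ans):
a = 5  # -> a = 5
ans = a ** 3  # -> ans = 125

Answer: 125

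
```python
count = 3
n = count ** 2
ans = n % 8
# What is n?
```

Trace (tracking n):
count = 3  # -> count = 3
n = count ** 2  # -> n = 9
ans = n % 8  # -> ans = 1

Answer: 9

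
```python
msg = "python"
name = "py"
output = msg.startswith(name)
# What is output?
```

Trace (tracking output):
msg = 'python'  # -> msg = 'python'
name = 'py'  # -> name = 'py'
output = msg.startswith(name)  # -> output = True

Answer: True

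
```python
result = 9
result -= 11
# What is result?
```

Answer: -2

Derivation:
Trace (tracking result):
result = 9  # -> result = 9
result -= 11  # -> result = -2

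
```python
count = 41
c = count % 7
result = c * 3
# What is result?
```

Answer: 18

Derivation:
Trace (tracking result):
count = 41  # -> count = 41
c = count % 7  # -> c = 6
result = c * 3  # -> result = 18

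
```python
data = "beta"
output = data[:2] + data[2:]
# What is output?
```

Trace (tracking output):
data = 'beta'  # -> data = 'beta'
output = data[:2] + data[2:]  # -> output = 'beta'

Answer: 'beta'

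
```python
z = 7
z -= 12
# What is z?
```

Answer: -5

Derivation:
Trace (tracking z):
z = 7  # -> z = 7
z -= 12  # -> z = -5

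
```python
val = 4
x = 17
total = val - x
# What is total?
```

Answer: -13

Derivation:
Trace (tracking total):
val = 4  # -> val = 4
x = 17  # -> x = 17
total = val - x  # -> total = -13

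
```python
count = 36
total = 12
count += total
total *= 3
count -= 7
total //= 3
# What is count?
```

Answer: 41

Derivation:
Trace (tracking count):
count = 36  # -> count = 36
total = 12  # -> total = 12
count += total  # -> count = 48
total *= 3  # -> total = 36
count -= 7  # -> count = 41
total //= 3  # -> total = 12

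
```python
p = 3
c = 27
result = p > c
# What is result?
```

Trace (tracking result):
p = 3  # -> p = 3
c = 27  # -> c = 27
result = p > c  # -> result = False

Answer: False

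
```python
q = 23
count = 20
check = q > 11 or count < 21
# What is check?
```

Trace (tracking check):
q = 23  # -> q = 23
count = 20  # -> count = 20
check = q > 11 or count < 21  # -> check = True

Answer: True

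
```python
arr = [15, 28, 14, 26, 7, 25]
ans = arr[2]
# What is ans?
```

Trace (tracking ans):
arr = [15, 28, 14, 26, 7, 25]  # -> arr = [15, 28, 14, 26, 7, 25]
ans = arr[2]  # -> ans = 14

Answer: 14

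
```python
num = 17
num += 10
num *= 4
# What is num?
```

Trace (tracking num):
num = 17  # -> num = 17
num += 10  # -> num = 27
num *= 4  # -> num = 108

Answer: 108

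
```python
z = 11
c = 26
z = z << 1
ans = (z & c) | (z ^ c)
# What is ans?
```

Answer: 30

Derivation:
Trace (tracking ans):
z = 11  # -> z = 11
c = 26  # -> c = 26
z = z << 1  # -> z = 22
ans = z & c | z ^ c  # -> ans = 30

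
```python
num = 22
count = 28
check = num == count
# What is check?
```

Answer: False

Derivation:
Trace (tracking check):
num = 22  # -> num = 22
count = 28  # -> count = 28
check = num == count  # -> check = False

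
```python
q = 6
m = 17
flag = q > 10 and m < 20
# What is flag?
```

Trace (tracking flag):
q = 6  # -> q = 6
m = 17  # -> m = 17
flag = q > 10 and m < 20  # -> flag = False

Answer: False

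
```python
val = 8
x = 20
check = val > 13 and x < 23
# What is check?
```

Answer: False

Derivation:
Trace (tracking check):
val = 8  # -> val = 8
x = 20  # -> x = 20
check = val > 13 and x < 23  # -> check = False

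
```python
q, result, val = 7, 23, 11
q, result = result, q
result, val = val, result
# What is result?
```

Answer: 11

Derivation:
Trace (tracking result):
q, result, val = (7, 23, 11)  # -> q = 7, result = 23, val = 11
q, result = (result, q)  # -> q = 23, result = 7
result, val = (val, result)  # -> result = 11, val = 7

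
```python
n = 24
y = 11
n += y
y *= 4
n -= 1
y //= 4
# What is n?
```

Answer: 34

Derivation:
Trace (tracking n):
n = 24  # -> n = 24
y = 11  # -> y = 11
n += y  # -> n = 35
y *= 4  # -> y = 44
n -= 1  # -> n = 34
y //= 4  # -> y = 11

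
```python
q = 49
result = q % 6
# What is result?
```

Answer: 1

Derivation:
Trace (tracking result):
q = 49  # -> q = 49
result = q % 6  # -> result = 1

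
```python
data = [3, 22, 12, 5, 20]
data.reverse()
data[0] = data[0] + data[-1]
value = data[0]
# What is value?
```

Trace (tracking value):
data = [3, 22, 12, 5, 20]  # -> data = [3, 22, 12, 5, 20]
data.reverse()  # -> data = [20, 5, 12, 22, 3]
data[0] = data[0] + data[-1]  # -> data = [23, 5, 12, 22, 3]
value = data[0]  # -> value = 23

Answer: 23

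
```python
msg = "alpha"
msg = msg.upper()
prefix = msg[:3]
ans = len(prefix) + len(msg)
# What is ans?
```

Answer: 8

Derivation:
Trace (tracking ans):
msg = 'alpha'  # -> msg = 'alpha'
msg = msg.upper()  # -> msg = 'ALPHA'
prefix = msg[:3]  # -> prefix = 'ALP'
ans = len(prefix) + len(msg)  # -> ans = 8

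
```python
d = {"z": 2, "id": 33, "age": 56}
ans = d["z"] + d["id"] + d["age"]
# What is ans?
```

Answer: 91

Derivation:
Trace (tracking ans):
d = {'z': 2, 'id': 33, 'age': 56}  # -> d = {'z': 2, 'id': 33, 'age': 56}
ans = d['z'] + d['id'] + d['age']  # -> ans = 91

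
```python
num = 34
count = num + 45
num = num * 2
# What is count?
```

Trace (tracking count):
num = 34  # -> num = 34
count = num + 45  # -> count = 79
num = num * 2  # -> num = 68

Answer: 79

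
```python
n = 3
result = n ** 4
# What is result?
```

Answer: 81

Derivation:
Trace (tracking result):
n = 3  # -> n = 3
result = n ** 4  # -> result = 81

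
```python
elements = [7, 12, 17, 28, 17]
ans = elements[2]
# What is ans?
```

Answer: 17

Derivation:
Trace (tracking ans):
elements = [7, 12, 17, 28, 17]  # -> elements = [7, 12, 17, 28, 17]
ans = elements[2]  # -> ans = 17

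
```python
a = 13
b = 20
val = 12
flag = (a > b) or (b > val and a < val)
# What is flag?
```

Trace (tracking flag):
a = 13  # -> a = 13
b = 20  # -> b = 20
val = 12  # -> val = 12
flag = a > b or (b > val and a < val)  # -> flag = False

Answer: False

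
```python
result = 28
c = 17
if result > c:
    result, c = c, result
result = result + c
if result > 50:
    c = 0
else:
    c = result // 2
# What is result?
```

Answer: 45

Derivation:
Trace (tracking result):
result = 28  # -> result = 28
c = 17  # -> c = 17
if result > c:  # condition is True
    result, c = (c, result)  # -> result = 17, c = 28
result = result + c  # -> result = 45
if result > 50:  # condition is False
else:
    c = result // 2  # -> c = 22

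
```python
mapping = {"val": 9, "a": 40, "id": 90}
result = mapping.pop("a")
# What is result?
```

Trace (tracking result):
mapping = {'val': 9, 'a': 40, 'id': 90}  # -> mapping = {'val': 9, 'a': 40, 'id': 90}
result = mapping.pop('a')  # -> result = 40

Answer: 40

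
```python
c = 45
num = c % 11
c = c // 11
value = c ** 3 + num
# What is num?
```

Trace (tracking num):
c = 45  # -> c = 45
num = c % 11  # -> num = 1
c = c // 11  # -> c = 4
value = c ** 3 + num  # -> value = 65

Answer: 1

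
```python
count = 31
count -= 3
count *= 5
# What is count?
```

Trace (tracking count):
count = 31  # -> count = 31
count -= 3  # -> count = 28
count *= 5  # -> count = 140

Answer: 140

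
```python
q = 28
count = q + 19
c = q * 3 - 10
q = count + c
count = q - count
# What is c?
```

Trace (tracking c):
q = 28  # -> q = 28
count = q + 19  # -> count = 47
c = q * 3 - 10  # -> c = 74
q = count + c  # -> q = 121
count = q - count  # -> count = 74

Answer: 74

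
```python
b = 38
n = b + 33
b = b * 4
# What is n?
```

Trace (tracking n):
b = 38  # -> b = 38
n = b + 33  # -> n = 71
b = b * 4  # -> b = 152

Answer: 71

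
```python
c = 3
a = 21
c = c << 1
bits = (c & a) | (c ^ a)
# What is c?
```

Trace (tracking c):
c = 3  # -> c = 3
a = 21  # -> a = 21
c = c << 1  # -> c = 6
bits = c & a | c ^ a  # -> bits = 23

Answer: 6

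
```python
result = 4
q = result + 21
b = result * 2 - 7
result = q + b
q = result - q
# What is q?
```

Answer: 1

Derivation:
Trace (tracking q):
result = 4  # -> result = 4
q = result + 21  # -> q = 25
b = result * 2 - 7  # -> b = 1
result = q + b  # -> result = 26
q = result - q  # -> q = 1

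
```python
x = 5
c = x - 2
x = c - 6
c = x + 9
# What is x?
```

Answer: -3

Derivation:
Trace (tracking x):
x = 5  # -> x = 5
c = x - 2  # -> c = 3
x = c - 6  # -> x = -3
c = x + 9  # -> c = 6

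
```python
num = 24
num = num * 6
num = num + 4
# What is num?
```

Answer: 148

Derivation:
Trace (tracking num):
num = 24  # -> num = 24
num = num * 6  # -> num = 144
num = num + 4  # -> num = 148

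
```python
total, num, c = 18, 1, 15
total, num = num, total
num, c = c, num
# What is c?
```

Answer: 18

Derivation:
Trace (tracking c):
total, num, c = (18, 1, 15)  # -> total = 18, num = 1, c = 15
total, num = (num, total)  # -> total = 1, num = 18
num, c = (c, num)  # -> num = 15, c = 18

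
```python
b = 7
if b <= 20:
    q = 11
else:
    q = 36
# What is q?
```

Trace (tracking q):
b = 7  # -> b = 7
if b <= 20:  # condition is True
    q = 11  # -> q = 11

Answer: 11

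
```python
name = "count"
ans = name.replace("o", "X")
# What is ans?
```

Trace (tracking ans):
name = 'count'  # -> name = 'count'
ans = name.replace('o', 'X')  # -> ans = 'cXunt'

Answer: 'cXunt'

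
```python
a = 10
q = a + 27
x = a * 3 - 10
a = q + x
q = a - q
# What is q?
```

Trace (tracking q):
a = 10  # -> a = 10
q = a + 27  # -> q = 37
x = a * 3 - 10  # -> x = 20
a = q + x  # -> a = 57
q = a - q  # -> q = 20

Answer: 20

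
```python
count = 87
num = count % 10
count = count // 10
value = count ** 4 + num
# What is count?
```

Trace (tracking count):
count = 87  # -> count = 87
num = count % 10  # -> num = 7
count = count // 10  # -> count = 8
value = count ** 4 + num  # -> value = 4103

Answer: 8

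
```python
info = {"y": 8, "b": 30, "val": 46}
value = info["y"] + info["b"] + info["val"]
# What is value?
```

Answer: 84

Derivation:
Trace (tracking value):
info = {'y': 8, 'b': 30, 'val': 46}  # -> info = {'y': 8, 'b': 30, 'val': 46}
value = info['y'] + info['b'] + info['val']  # -> value = 84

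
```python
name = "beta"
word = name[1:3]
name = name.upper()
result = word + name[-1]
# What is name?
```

Answer: 'BETA'

Derivation:
Trace (tracking name):
name = 'beta'  # -> name = 'beta'
word = name[1:3]  # -> word = 'et'
name = name.upper()  # -> name = 'BETA'
result = word + name[-1]  # -> result = 'etA'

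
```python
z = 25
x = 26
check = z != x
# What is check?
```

Answer: True

Derivation:
Trace (tracking check):
z = 25  # -> z = 25
x = 26  # -> x = 26
check = z != x  # -> check = True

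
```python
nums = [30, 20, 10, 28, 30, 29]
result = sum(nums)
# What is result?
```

Answer: 147

Derivation:
Trace (tracking result):
nums = [30, 20, 10, 28, 30, 29]  # -> nums = [30, 20, 10, 28, 30, 29]
result = sum(nums)  # -> result = 147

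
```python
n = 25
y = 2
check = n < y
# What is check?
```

Answer: False

Derivation:
Trace (tracking check):
n = 25  # -> n = 25
y = 2  # -> y = 2
check = n < y  # -> check = False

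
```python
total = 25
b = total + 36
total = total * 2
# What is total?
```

Trace (tracking total):
total = 25  # -> total = 25
b = total + 36  # -> b = 61
total = total * 2  # -> total = 50

Answer: 50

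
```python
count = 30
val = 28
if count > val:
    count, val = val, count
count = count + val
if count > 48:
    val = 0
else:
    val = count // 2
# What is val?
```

Answer: 0

Derivation:
Trace (tracking val):
count = 30  # -> count = 30
val = 28  # -> val = 28
if count > val:  # condition is True
    count, val = (val, count)  # -> count = 28, val = 30
count = count + val  # -> count = 58
if count > 48:  # condition is True
    val = 0  # -> val = 0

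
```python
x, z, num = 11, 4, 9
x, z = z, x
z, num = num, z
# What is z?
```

Answer: 9

Derivation:
Trace (tracking z):
x, z, num = (11, 4, 9)  # -> x = 11, z = 4, num = 9
x, z = (z, x)  # -> x = 4, z = 11
z, num = (num, z)  # -> z = 9, num = 11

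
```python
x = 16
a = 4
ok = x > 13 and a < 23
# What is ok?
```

Trace (tracking ok):
x = 16  # -> x = 16
a = 4  # -> a = 4
ok = x > 13 and a < 23  # -> ok = True

Answer: True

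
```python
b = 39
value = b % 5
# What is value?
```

Answer: 4

Derivation:
Trace (tracking value):
b = 39  # -> b = 39
value = b % 5  # -> value = 4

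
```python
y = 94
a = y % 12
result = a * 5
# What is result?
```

Answer: 50

Derivation:
Trace (tracking result):
y = 94  # -> y = 94
a = y % 12  # -> a = 10
result = a * 5  # -> result = 50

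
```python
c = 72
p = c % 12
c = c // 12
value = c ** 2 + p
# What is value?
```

Trace (tracking value):
c = 72  # -> c = 72
p = c % 12  # -> p = 0
c = c // 12  # -> c = 6
value = c ** 2 + p  # -> value = 36

Answer: 36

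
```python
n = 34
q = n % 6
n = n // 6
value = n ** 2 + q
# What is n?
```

Trace (tracking n):
n = 34  # -> n = 34
q = n % 6  # -> q = 4
n = n // 6  # -> n = 5
value = n ** 2 + q  # -> value = 29

Answer: 5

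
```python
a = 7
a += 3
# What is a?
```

Trace (tracking a):
a = 7  # -> a = 7
a += 3  # -> a = 10

Answer: 10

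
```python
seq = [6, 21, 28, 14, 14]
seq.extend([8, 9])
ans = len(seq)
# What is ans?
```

Answer: 7

Derivation:
Trace (tracking ans):
seq = [6, 21, 28, 14, 14]  # -> seq = [6, 21, 28, 14, 14]
seq.extend([8, 9])  # -> seq = [6, 21, 28, 14, 14, 8, 9]
ans = len(seq)  # -> ans = 7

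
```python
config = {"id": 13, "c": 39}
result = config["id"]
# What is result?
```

Answer: 13

Derivation:
Trace (tracking result):
config = {'id': 13, 'c': 39}  # -> config = {'id': 13, 'c': 39}
result = config['id']  # -> result = 13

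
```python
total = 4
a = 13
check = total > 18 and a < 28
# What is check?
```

Trace (tracking check):
total = 4  # -> total = 4
a = 13  # -> a = 13
check = total > 18 and a < 28  # -> check = False

Answer: False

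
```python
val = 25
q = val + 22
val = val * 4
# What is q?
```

Trace (tracking q):
val = 25  # -> val = 25
q = val + 22  # -> q = 47
val = val * 4  # -> val = 100

Answer: 47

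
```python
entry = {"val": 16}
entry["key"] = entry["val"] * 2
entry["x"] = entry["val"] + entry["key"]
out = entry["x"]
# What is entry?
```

Trace (tracking entry):
entry = {'val': 16}  # -> entry = {'val': 16}
entry['key'] = entry['val'] * 2  # -> entry = {'val': 16, 'key': 32}
entry['x'] = entry['val'] + entry['key']  # -> entry = {'val': 16, 'key': 32, 'x': 48}
out = entry['x']  # -> out = 48

Answer: {'val': 16, 'key': 32, 'x': 48}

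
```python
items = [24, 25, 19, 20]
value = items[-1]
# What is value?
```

Trace (tracking value):
items = [24, 25, 19, 20]  # -> items = [24, 25, 19, 20]
value = items[-1]  # -> value = 20

Answer: 20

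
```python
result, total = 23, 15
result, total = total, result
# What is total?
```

Trace (tracking total):
result, total = (23, 15)  # -> result = 23, total = 15
result, total = (total, result)  # -> result = 15, total = 23

Answer: 23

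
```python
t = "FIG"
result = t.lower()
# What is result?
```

Answer: 'fig'

Derivation:
Trace (tracking result):
t = 'FIG'  # -> t = 'FIG'
result = t.lower()  # -> result = 'fig'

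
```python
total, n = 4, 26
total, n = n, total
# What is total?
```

Trace (tracking total):
total, n = (4, 26)  # -> total = 4, n = 26
total, n = (n, total)  # -> total = 26, n = 4

Answer: 26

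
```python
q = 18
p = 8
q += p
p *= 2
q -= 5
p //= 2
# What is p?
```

Answer: 8

Derivation:
Trace (tracking p):
q = 18  # -> q = 18
p = 8  # -> p = 8
q += p  # -> q = 26
p *= 2  # -> p = 16
q -= 5  # -> q = 21
p //= 2  # -> p = 8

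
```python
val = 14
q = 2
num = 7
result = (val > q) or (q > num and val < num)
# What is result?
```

Trace (tracking result):
val = 14  # -> val = 14
q = 2  # -> q = 2
num = 7  # -> num = 7
result = val > q or (q > num and val < num)  # -> result = True

Answer: True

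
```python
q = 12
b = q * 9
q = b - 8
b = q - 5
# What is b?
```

Trace (tracking b):
q = 12  # -> q = 12
b = q * 9  # -> b = 108
q = b - 8  # -> q = 100
b = q - 5  # -> b = 95

Answer: 95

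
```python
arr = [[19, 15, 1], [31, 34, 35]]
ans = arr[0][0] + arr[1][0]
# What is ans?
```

Answer: 50

Derivation:
Trace (tracking ans):
arr = [[19, 15, 1], [31, 34, 35]]  # -> arr = [[19, 15, 1], [31, 34, 35]]
ans = arr[0][0] + arr[1][0]  # -> ans = 50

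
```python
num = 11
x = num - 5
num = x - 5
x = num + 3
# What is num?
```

Answer: 1

Derivation:
Trace (tracking num):
num = 11  # -> num = 11
x = num - 5  # -> x = 6
num = x - 5  # -> num = 1
x = num + 3  # -> x = 4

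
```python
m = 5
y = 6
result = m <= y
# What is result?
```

Answer: True

Derivation:
Trace (tracking result):
m = 5  # -> m = 5
y = 6  # -> y = 6
result = m <= y  # -> result = True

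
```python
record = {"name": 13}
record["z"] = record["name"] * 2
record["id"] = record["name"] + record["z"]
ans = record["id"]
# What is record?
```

Answer: {'name': 13, 'z': 26, 'id': 39}

Derivation:
Trace (tracking record):
record = {'name': 13}  # -> record = {'name': 13}
record['z'] = record['name'] * 2  # -> record = {'name': 13, 'z': 26}
record['id'] = record['name'] + record['z']  # -> record = {'name': 13, 'z': 26, 'id': 39}
ans = record['id']  # -> ans = 39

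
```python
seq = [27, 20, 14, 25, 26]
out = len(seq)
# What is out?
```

Answer: 5

Derivation:
Trace (tracking out):
seq = [27, 20, 14, 25, 26]  # -> seq = [27, 20, 14, 25, 26]
out = len(seq)  # -> out = 5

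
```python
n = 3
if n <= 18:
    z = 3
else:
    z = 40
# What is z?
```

Answer: 3

Derivation:
Trace (tracking z):
n = 3  # -> n = 3
if n <= 18:  # condition is True
    z = 3  # -> z = 3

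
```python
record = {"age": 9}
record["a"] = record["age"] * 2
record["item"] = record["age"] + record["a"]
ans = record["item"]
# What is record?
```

Answer: {'age': 9, 'a': 18, 'item': 27}

Derivation:
Trace (tracking record):
record = {'age': 9}  # -> record = {'age': 9}
record['a'] = record['age'] * 2  # -> record = {'age': 9, 'a': 18}
record['item'] = record['age'] + record['a']  # -> record = {'age': 9, 'a': 18, 'item': 27}
ans = record['item']  # -> ans = 27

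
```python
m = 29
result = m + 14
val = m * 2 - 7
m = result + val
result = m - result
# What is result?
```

Trace (tracking result):
m = 29  # -> m = 29
result = m + 14  # -> result = 43
val = m * 2 - 7  # -> val = 51
m = result + val  # -> m = 94
result = m - result  # -> result = 51

Answer: 51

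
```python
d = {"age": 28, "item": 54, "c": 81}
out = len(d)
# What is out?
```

Answer: 3

Derivation:
Trace (tracking out):
d = {'age': 28, 'item': 54, 'c': 81}  # -> d = {'age': 28, 'item': 54, 'c': 81}
out = len(d)  # -> out = 3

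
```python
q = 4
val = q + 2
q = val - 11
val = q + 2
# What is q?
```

Trace (tracking q):
q = 4  # -> q = 4
val = q + 2  # -> val = 6
q = val - 11  # -> q = -5
val = q + 2  # -> val = -3

Answer: -5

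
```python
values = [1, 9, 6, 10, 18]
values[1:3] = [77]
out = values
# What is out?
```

Answer: [1, 77, 10, 18]

Derivation:
Trace (tracking out):
values = [1, 9, 6, 10, 18]  # -> values = [1, 9, 6, 10, 18]
values[1:3] = [77]  # -> values = [1, 77, 10, 18]
out = values  # -> out = [1, 77, 10, 18]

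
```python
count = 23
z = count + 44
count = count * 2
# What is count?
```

Answer: 46

Derivation:
Trace (tracking count):
count = 23  # -> count = 23
z = count + 44  # -> z = 67
count = count * 2  # -> count = 46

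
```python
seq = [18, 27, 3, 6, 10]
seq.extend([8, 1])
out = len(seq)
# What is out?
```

Trace (tracking out):
seq = [18, 27, 3, 6, 10]  # -> seq = [18, 27, 3, 6, 10]
seq.extend([8, 1])  # -> seq = [18, 27, 3, 6, 10, 8, 1]
out = len(seq)  # -> out = 7

Answer: 7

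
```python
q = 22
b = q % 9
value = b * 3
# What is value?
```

Answer: 12

Derivation:
Trace (tracking value):
q = 22  # -> q = 22
b = q % 9  # -> b = 4
value = b * 3  # -> value = 12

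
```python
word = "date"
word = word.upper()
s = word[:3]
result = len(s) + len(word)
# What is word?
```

Trace (tracking word):
word = 'date'  # -> word = 'date'
word = word.upper()  # -> word = 'DATE'
s = word[:3]  # -> s = 'DAT'
result = len(s) + len(word)  # -> result = 7

Answer: 'DATE'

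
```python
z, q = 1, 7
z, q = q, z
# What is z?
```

Trace (tracking z):
z, q = (1, 7)  # -> z = 1, q = 7
z, q = (q, z)  # -> z = 7, q = 1

Answer: 7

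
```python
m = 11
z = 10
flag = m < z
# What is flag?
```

Answer: False

Derivation:
Trace (tracking flag):
m = 11  # -> m = 11
z = 10  # -> z = 10
flag = m < z  # -> flag = False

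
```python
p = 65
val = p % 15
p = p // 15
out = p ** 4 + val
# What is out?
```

Trace (tracking out):
p = 65  # -> p = 65
val = p % 15  # -> val = 5
p = p // 15  # -> p = 4
out = p ** 4 + val  # -> out = 261

Answer: 261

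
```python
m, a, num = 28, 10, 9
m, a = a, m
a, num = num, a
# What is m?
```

Trace (tracking m):
m, a, num = (28, 10, 9)  # -> m = 28, a = 10, num = 9
m, a = (a, m)  # -> m = 10, a = 28
a, num = (num, a)  # -> a = 9, num = 28

Answer: 10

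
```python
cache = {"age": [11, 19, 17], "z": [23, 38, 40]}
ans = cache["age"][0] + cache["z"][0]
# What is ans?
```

Answer: 34

Derivation:
Trace (tracking ans):
cache = {'age': [11, 19, 17], 'z': [23, 38, 40]}  # -> cache = {'age': [11, 19, 17], 'z': [23, 38, 40]}
ans = cache['age'][0] + cache['z'][0]  # -> ans = 34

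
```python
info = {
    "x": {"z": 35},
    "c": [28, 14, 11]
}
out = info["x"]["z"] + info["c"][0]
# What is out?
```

Trace (tracking out):
info = {'x': {'z': 35}, 'c': [28, 14, 11]}  # -> info = {'x': {'z': 35}, 'c': [28, 14, 11]}
out = info['x']['z'] + info['c'][0]  # -> out = 63

Answer: 63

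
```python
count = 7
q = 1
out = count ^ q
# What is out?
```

Answer: 6

Derivation:
Trace (tracking out):
count = 7  # -> count = 7
q = 1  # -> q = 1
out = count ^ q  # -> out = 6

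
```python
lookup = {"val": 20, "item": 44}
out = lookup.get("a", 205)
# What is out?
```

Answer: 205

Derivation:
Trace (tracking out):
lookup = {'val': 20, 'item': 44}  # -> lookup = {'val': 20, 'item': 44}
out = lookup.get('a', 205)  # -> out = 205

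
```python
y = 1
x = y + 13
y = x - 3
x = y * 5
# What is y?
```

Trace (tracking y):
y = 1  # -> y = 1
x = y + 13  # -> x = 14
y = x - 3  # -> y = 11
x = y * 5  # -> x = 55

Answer: 11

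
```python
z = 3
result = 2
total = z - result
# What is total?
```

Answer: 1

Derivation:
Trace (tracking total):
z = 3  # -> z = 3
result = 2  # -> result = 2
total = z - result  # -> total = 1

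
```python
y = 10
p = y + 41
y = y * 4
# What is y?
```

Trace (tracking y):
y = 10  # -> y = 10
p = y + 41  # -> p = 51
y = y * 4  # -> y = 40

Answer: 40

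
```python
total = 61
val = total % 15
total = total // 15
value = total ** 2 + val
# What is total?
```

Trace (tracking total):
total = 61  # -> total = 61
val = total % 15  # -> val = 1
total = total // 15  # -> total = 4
value = total ** 2 + val  # -> value = 17

Answer: 4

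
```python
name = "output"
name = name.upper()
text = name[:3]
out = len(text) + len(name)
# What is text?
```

Trace (tracking text):
name = 'output'  # -> name = 'output'
name = name.upper()  # -> name = 'OUTPUT'
text = name[:3]  # -> text = 'OUT'
out = len(text) + len(name)  # -> out = 9

Answer: 'OUT'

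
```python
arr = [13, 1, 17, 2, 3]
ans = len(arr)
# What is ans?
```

Answer: 5

Derivation:
Trace (tracking ans):
arr = [13, 1, 17, 2, 3]  # -> arr = [13, 1, 17, 2, 3]
ans = len(arr)  # -> ans = 5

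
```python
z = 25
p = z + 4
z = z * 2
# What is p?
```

Trace (tracking p):
z = 25  # -> z = 25
p = z + 4  # -> p = 29
z = z * 2  # -> z = 50

Answer: 29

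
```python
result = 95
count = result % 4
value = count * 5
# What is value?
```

Trace (tracking value):
result = 95  # -> result = 95
count = result % 4  # -> count = 3
value = count * 5  # -> value = 15

Answer: 15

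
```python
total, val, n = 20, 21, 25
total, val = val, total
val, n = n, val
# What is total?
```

Trace (tracking total):
total, val, n = (20, 21, 25)  # -> total = 20, val = 21, n = 25
total, val = (val, total)  # -> total = 21, val = 20
val, n = (n, val)  # -> val = 25, n = 20

Answer: 21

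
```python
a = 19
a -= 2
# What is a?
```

Answer: 17

Derivation:
Trace (tracking a):
a = 19  # -> a = 19
a -= 2  # -> a = 17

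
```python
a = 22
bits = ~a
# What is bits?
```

Answer: -23

Derivation:
Trace (tracking bits):
a = 22  # -> a = 22
bits = ~a  # -> bits = -23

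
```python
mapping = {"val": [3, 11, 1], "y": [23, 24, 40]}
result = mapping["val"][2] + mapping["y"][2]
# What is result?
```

Trace (tracking result):
mapping = {'val': [3, 11, 1], 'y': [23, 24, 40]}  # -> mapping = {'val': [3, 11, 1], 'y': [23, 24, 40]}
result = mapping['val'][2] + mapping['y'][2]  # -> result = 41

Answer: 41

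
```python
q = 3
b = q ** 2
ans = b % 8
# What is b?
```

Answer: 9

Derivation:
Trace (tracking b):
q = 3  # -> q = 3
b = q ** 2  # -> b = 9
ans = b % 8  # -> ans = 1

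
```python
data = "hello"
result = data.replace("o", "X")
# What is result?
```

Answer: 'hellX'

Derivation:
Trace (tracking result):
data = 'hello'  # -> data = 'hello'
result = data.replace('o', 'X')  # -> result = 'hellX'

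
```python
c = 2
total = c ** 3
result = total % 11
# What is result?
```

Trace (tracking result):
c = 2  # -> c = 2
total = c ** 3  # -> total = 8
result = total % 11  # -> result = 8

Answer: 8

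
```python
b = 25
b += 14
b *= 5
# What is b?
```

Trace (tracking b):
b = 25  # -> b = 25
b += 14  # -> b = 39
b *= 5  # -> b = 195

Answer: 195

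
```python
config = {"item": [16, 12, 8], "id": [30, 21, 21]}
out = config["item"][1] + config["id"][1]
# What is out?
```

Trace (tracking out):
config = {'item': [16, 12, 8], 'id': [30, 21, 21]}  # -> config = {'item': [16, 12, 8], 'id': [30, 21, 21]}
out = config['item'][1] + config['id'][1]  # -> out = 33

Answer: 33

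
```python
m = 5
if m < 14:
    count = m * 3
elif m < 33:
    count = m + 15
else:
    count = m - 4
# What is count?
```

Answer: 15

Derivation:
Trace (tracking count):
m = 5  # -> m = 5
if m < 14:  # condition is True
    count = m * 3  # -> count = 15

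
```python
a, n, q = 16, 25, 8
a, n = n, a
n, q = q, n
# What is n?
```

Trace (tracking n):
a, n, q = (16, 25, 8)  # -> a = 16, n = 25, q = 8
a, n = (n, a)  # -> a = 25, n = 16
n, q = (q, n)  # -> n = 8, q = 16

Answer: 8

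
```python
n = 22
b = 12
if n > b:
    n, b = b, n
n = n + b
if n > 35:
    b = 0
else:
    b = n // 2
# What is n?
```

Trace (tracking n):
n = 22  # -> n = 22
b = 12  # -> b = 12
if n > b:  # condition is True
    n, b = (b, n)  # -> n = 12, b = 22
n = n + b  # -> n = 34
if n > 35:  # condition is False
else:
    b = n // 2  # -> b = 17

Answer: 34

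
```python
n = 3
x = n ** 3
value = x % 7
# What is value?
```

Trace (tracking value):
n = 3  # -> n = 3
x = n ** 3  # -> x = 27
value = x % 7  # -> value = 6

Answer: 6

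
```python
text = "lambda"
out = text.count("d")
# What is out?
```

Answer: 1

Derivation:
Trace (tracking out):
text = 'lambda'  # -> text = 'lambda'
out = text.count('d')  # -> out = 1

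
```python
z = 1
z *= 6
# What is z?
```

Answer: 6

Derivation:
Trace (tracking z):
z = 1  # -> z = 1
z *= 6  # -> z = 6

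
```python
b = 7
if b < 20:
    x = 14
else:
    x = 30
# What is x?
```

Answer: 14

Derivation:
Trace (tracking x):
b = 7  # -> b = 7
if b < 20:  # condition is True
    x = 14  # -> x = 14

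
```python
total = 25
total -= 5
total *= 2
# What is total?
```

Trace (tracking total):
total = 25  # -> total = 25
total -= 5  # -> total = 20
total *= 2  # -> total = 40

Answer: 40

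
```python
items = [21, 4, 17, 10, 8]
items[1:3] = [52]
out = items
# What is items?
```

Trace (tracking items):
items = [21, 4, 17, 10, 8]  # -> items = [21, 4, 17, 10, 8]
items[1:3] = [52]  # -> items = [21, 52, 10, 8]
out = items  # -> out = [21, 52, 10, 8]

Answer: [21, 52, 10, 8]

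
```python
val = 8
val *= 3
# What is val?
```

Answer: 24

Derivation:
Trace (tracking val):
val = 8  # -> val = 8
val *= 3  # -> val = 24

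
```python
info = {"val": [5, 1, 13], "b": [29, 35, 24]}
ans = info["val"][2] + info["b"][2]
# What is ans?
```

Answer: 37

Derivation:
Trace (tracking ans):
info = {'val': [5, 1, 13], 'b': [29, 35, 24]}  # -> info = {'val': [5, 1, 13], 'b': [29, 35, 24]}
ans = info['val'][2] + info['b'][2]  # -> ans = 37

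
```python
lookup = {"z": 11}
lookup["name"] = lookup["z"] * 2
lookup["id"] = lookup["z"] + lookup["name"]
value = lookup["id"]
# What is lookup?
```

Trace (tracking lookup):
lookup = {'z': 11}  # -> lookup = {'z': 11}
lookup['name'] = lookup['z'] * 2  # -> lookup = {'z': 11, 'name': 22}
lookup['id'] = lookup['z'] + lookup['name']  # -> lookup = {'z': 11, 'name': 22, 'id': 33}
value = lookup['id']  # -> value = 33

Answer: {'z': 11, 'name': 22, 'id': 33}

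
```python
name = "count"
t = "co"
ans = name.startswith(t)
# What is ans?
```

Answer: True

Derivation:
Trace (tracking ans):
name = 'count'  # -> name = 'count'
t = 'co'  # -> t = 'co'
ans = name.startswith(t)  # -> ans = True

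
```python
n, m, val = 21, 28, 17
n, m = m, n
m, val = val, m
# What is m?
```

Trace (tracking m):
n, m, val = (21, 28, 17)  # -> n = 21, m = 28, val = 17
n, m = (m, n)  # -> n = 28, m = 21
m, val = (val, m)  # -> m = 17, val = 21

Answer: 17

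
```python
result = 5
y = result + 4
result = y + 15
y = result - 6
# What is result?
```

Trace (tracking result):
result = 5  # -> result = 5
y = result + 4  # -> y = 9
result = y + 15  # -> result = 24
y = result - 6  # -> y = 18

Answer: 24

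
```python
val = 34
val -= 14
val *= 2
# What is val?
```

Answer: 40

Derivation:
Trace (tracking val):
val = 34  # -> val = 34
val -= 14  # -> val = 20
val *= 2  # -> val = 40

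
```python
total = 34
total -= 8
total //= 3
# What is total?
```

Answer: 8

Derivation:
Trace (tracking total):
total = 34  # -> total = 34
total -= 8  # -> total = 26
total //= 3  # -> total = 8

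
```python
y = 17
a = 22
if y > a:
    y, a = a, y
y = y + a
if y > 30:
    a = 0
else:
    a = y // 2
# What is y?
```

Answer: 39

Derivation:
Trace (tracking y):
y = 17  # -> y = 17
a = 22  # -> a = 22
if y > a:  # condition is False
y = y + a  # -> y = 39
if y > 30:  # condition is True
    a = 0  # -> a = 0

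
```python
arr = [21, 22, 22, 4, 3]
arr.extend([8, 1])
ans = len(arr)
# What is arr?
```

Trace (tracking arr):
arr = [21, 22, 22, 4, 3]  # -> arr = [21, 22, 22, 4, 3]
arr.extend([8, 1])  # -> arr = [21, 22, 22, 4, 3, 8, 1]
ans = len(arr)  # -> ans = 7

Answer: [21, 22, 22, 4, 3, 8, 1]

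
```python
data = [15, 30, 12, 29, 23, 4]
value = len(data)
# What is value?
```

Trace (tracking value):
data = [15, 30, 12, 29, 23, 4]  # -> data = [15, 30, 12, 29, 23, 4]
value = len(data)  # -> value = 6

Answer: 6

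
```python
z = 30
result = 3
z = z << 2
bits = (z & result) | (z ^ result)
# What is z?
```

Trace (tracking z):
z = 30  # -> z = 30
result = 3  # -> result = 3
z = z << 2  # -> z = 120
bits = z & result | z ^ result  # -> bits = 123

Answer: 120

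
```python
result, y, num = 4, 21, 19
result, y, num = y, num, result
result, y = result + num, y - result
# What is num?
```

Answer: 4

Derivation:
Trace (tracking num):
result, y, num = (4, 21, 19)  # -> result = 4, y = 21, num = 19
result, y, num = (y, num, result)  # -> result = 21, y = 19, num = 4
result, y = (result + num, y - result)  # -> result = 25, y = -2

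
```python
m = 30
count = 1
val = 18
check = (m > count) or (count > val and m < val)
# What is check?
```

Answer: True

Derivation:
Trace (tracking check):
m = 30  # -> m = 30
count = 1  # -> count = 1
val = 18  # -> val = 18
check = m > count or (count > val and m < val)  # -> check = True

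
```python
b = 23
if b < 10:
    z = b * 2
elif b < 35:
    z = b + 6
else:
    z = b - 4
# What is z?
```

Answer: 29

Derivation:
Trace (tracking z):
b = 23  # -> b = 23
if b < 10:  # condition is False
elif b < 35:  # condition is True
    z = b + 6  # -> z = 29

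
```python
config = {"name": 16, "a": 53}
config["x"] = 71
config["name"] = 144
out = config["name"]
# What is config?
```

Answer: {'name': 144, 'a': 53, 'x': 71}

Derivation:
Trace (tracking config):
config = {'name': 16, 'a': 53}  # -> config = {'name': 16, 'a': 53}
config['x'] = 71  # -> config = {'name': 16, 'a': 53, 'x': 71}
config['name'] = 144  # -> config = {'name': 144, 'a': 53, 'x': 71}
out = config['name']  # -> out = 144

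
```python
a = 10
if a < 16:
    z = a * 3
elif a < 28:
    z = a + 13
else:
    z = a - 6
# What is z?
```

Trace (tracking z):
a = 10  # -> a = 10
if a < 16:  # condition is True
    z = a * 3  # -> z = 30

Answer: 30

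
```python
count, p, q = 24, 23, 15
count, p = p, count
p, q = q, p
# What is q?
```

Answer: 24

Derivation:
Trace (tracking q):
count, p, q = (24, 23, 15)  # -> count = 24, p = 23, q = 15
count, p = (p, count)  # -> count = 23, p = 24
p, q = (q, p)  # -> p = 15, q = 24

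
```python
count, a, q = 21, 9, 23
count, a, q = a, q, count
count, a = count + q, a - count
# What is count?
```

Trace (tracking count):
count, a, q = (21, 9, 23)  # -> count = 21, a = 9, q = 23
count, a, q = (a, q, count)  # -> count = 9, a = 23, q = 21
count, a = (count + q, a - count)  # -> count = 30, a = 14

Answer: 30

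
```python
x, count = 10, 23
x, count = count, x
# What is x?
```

Trace (tracking x):
x, count = (10, 23)  # -> x = 10, count = 23
x, count = (count, x)  # -> x = 23, count = 10

Answer: 23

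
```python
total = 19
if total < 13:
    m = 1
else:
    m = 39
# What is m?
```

Trace (tracking m):
total = 19  # -> total = 19
if total < 13:  # condition is False
else:
    m = 39  # -> m = 39

Answer: 39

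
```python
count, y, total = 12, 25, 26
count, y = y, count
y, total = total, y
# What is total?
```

Trace (tracking total):
count, y, total = (12, 25, 26)  # -> count = 12, y = 25, total = 26
count, y = (y, count)  # -> count = 25, y = 12
y, total = (total, y)  # -> y = 26, total = 12

Answer: 12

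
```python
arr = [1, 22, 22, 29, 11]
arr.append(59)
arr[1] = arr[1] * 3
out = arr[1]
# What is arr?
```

Answer: [1, 66, 22, 29, 11, 59]

Derivation:
Trace (tracking arr):
arr = [1, 22, 22, 29, 11]  # -> arr = [1, 22, 22, 29, 11]
arr.append(59)  # -> arr = [1, 22, 22, 29, 11, 59]
arr[1] = arr[1] * 3  # -> arr = [1, 66, 22, 29, 11, 59]
out = arr[1]  # -> out = 66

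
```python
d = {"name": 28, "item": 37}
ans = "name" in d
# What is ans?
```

Answer: True

Derivation:
Trace (tracking ans):
d = {'name': 28, 'item': 37}  # -> d = {'name': 28, 'item': 37}
ans = 'name' in d  # -> ans = True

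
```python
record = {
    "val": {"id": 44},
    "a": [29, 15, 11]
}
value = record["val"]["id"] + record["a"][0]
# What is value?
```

Answer: 73

Derivation:
Trace (tracking value):
record = {'val': {'id': 44}, 'a': [29, 15, 11]}  # -> record = {'val': {'id': 44}, 'a': [29, 15, 11]}
value = record['val']['id'] + record['a'][0]  # -> value = 73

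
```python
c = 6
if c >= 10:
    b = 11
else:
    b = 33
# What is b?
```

Trace (tracking b):
c = 6  # -> c = 6
if c >= 10:  # condition is False
else:
    b = 33  # -> b = 33

Answer: 33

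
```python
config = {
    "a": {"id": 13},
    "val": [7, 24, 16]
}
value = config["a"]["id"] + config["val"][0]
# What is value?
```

Trace (tracking value):
config = {'a': {'id': 13}, 'val': [7, 24, 16]}  # -> config = {'a': {'id': 13}, 'val': [7, 24, 16]}
value = config['a']['id'] + config['val'][0]  # -> value = 20

Answer: 20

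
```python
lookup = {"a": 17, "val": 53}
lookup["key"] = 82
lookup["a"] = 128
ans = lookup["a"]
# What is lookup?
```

Answer: {'a': 128, 'val': 53, 'key': 82}

Derivation:
Trace (tracking lookup):
lookup = {'a': 17, 'val': 53}  # -> lookup = {'a': 17, 'val': 53}
lookup['key'] = 82  # -> lookup = {'a': 17, 'val': 53, 'key': 82}
lookup['a'] = 128  # -> lookup = {'a': 128, 'val': 53, 'key': 82}
ans = lookup['a']  # -> ans = 128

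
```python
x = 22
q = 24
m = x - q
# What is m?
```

Trace (tracking m):
x = 22  # -> x = 22
q = 24  # -> q = 24
m = x - q  # -> m = -2

Answer: -2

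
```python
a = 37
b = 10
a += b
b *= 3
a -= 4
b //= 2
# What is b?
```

Answer: 15

Derivation:
Trace (tracking b):
a = 37  # -> a = 37
b = 10  # -> b = 10
a += b  # -> a = 47
b *= 3  # -> b = 30
a -= 4  # -> a = 43
b //= 2  # -> b = 15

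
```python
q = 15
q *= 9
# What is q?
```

Answer: 135

Derivation:
Trace (tracking q):
q = 15  # -> q = 15
q *= 9  # -> q = 135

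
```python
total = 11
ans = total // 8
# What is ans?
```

Trace (tracking ans):
total = 11  # -> total = 11
ans = total // 8  # -> ans = 1

Answer: 1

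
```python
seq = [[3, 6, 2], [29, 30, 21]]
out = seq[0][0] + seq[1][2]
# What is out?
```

Trace (tracking out):
seq = [[3, 6, 2], [29, 30, 21]]  # -> seq = [[3, 6, 2], [29, 30, 21]]
out = seq[0][0] + seq[1][2]  # -> out = 24

Answer: 24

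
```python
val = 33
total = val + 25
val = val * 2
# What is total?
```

Trace (tracking total):
val = 33  # -> val = 33
total = val + 25  # -> total = 58
val = val * 2  # -> val = 66

Answer: 58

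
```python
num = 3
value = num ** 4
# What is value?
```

Answer: 81

Derivation:
Trace (tracking value):
num = 3  # -> num = 3
value = num ** 4  # -> value = 81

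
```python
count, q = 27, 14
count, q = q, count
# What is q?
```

Answer: 27

Derivation:
Trace (tracking q):
count, q = (27, 14)  # -> count = 27, q = 14
count, q = (q, count)  # -> count = 14, q = 27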